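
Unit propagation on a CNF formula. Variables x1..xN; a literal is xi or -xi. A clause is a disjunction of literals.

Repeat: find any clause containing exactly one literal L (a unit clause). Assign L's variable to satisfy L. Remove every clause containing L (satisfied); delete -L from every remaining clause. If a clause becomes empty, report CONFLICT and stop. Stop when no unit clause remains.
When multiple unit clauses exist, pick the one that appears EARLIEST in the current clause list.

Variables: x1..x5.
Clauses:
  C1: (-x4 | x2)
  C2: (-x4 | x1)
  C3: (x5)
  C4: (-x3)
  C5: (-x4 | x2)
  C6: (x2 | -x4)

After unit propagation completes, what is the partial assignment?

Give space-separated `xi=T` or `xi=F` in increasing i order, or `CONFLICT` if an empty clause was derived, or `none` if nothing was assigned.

unit clause [5] forces x5=T; simplify:
  satisfied 1 clause(s); 5 remain; assigned so far: [5]
unit clause [-3] forces x3=F; simplify:
  satisfied 1 clause(s); 4 remain; assigned so far: [3, 5]

Answer: x3=F x5=T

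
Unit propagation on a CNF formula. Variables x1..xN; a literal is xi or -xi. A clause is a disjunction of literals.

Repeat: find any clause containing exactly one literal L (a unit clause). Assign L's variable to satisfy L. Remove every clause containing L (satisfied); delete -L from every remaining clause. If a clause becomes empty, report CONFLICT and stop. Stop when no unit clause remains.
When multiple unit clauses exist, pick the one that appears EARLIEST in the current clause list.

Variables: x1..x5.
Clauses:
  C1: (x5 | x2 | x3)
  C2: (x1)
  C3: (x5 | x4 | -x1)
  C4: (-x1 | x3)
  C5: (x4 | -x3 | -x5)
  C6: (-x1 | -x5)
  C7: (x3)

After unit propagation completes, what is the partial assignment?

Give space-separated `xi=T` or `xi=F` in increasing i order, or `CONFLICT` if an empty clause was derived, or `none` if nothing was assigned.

unit clause [1] forces x1=T; simplify:
  drop -1 from [5, 4, -1] -> [5, 4]
  drop -1 from [-1, 3] -> [3]
  drop -1 from [-1, -5] -> [-5]
  satisfied 1 clause(s); 6 remain; assigned so far: [1]
unit clause [3] forces x3=T; simplify:
  drop -3 from [4, -3, -5] -> [4, -5]
  satisfied 3 clause(s); 3 remain; assigned so far: [1, 3]
unit clause [-5] forces x5=F; simplify:
  drop 5 from [5, 4] -> [4]
  satisfied 2 clause(s); 1 remain; assigned so far: [1, 3, 5]
unit clause [4] forces x4=T; simplify:
  satisfied 1 clause(s); 0 remain; assigned so far: [1, 3, 4, 5]

Answer: x1=T x3=T x4=T x5=F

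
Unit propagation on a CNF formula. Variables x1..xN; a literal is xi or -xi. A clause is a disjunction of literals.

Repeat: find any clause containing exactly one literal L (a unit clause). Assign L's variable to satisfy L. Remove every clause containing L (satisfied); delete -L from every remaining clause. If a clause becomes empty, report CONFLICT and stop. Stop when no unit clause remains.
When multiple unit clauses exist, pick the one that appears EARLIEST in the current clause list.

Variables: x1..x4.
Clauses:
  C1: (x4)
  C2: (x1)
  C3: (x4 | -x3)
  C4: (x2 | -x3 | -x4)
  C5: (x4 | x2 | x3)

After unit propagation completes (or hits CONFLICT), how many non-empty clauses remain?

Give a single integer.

Answer: 1

Derivation:
unit clause [4] forces x4=T; simplify:
  drop -4 from [2, -3, -4] -> [2, -3]
  satisfied 3 clause(s); 2 remain; assigned so far: [4]
unit clause [1] forces x1=T; simplify:
  satisfied 1 clause(s); 1 remain; assigned so far: [1, 4]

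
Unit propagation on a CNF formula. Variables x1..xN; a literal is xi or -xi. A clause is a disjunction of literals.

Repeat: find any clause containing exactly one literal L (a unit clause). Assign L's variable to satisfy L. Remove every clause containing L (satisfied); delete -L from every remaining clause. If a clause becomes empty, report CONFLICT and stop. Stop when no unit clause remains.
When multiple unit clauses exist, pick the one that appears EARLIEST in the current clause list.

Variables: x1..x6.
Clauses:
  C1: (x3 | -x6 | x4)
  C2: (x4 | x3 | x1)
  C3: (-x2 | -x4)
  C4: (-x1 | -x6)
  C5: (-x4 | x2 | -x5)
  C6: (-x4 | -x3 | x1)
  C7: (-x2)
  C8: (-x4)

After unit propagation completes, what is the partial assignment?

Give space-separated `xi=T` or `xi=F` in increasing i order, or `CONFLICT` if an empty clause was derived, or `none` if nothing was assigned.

Answer: x2=F x4=F

Derivation:
unit clause [-2] forces x2=F; simplify:
  drop 2 from [-4, 2, -5] -> [-4, -5]
  satisfied 2 clause(s); 6 remain; assigned so far: [2]
unit clause [-4] forces x4=F; simplify:
  drop 4 from [3, -6, 4] -> [3, -6]
  drop 4 from [4, 3, 1] -> [3, 1]
  satisfied 3 clause(s); 3 remain; assigned so far: [2, 4]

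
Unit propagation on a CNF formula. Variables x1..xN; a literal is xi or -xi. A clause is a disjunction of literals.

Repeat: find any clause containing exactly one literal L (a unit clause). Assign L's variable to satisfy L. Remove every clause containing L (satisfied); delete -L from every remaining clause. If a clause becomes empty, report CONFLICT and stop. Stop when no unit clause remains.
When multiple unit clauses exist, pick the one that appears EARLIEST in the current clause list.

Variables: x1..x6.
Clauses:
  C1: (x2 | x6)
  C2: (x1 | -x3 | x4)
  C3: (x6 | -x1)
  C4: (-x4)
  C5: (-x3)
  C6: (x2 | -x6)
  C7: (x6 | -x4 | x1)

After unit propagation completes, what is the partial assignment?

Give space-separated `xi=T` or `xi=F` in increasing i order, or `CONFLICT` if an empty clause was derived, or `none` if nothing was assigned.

unit clause [-4] forces x4=F; simplify:
  drop 4 from [1, -3, 4] -> [1, -3]
  satisfied 2 clause(s); 5 remain; assigned so far: [4]
unit clause [-3] forces x3=F; simplify:
  satisfied 2 clause(s); 3 remain; assigned so far: [3, 4]

Answer: x3=F x4=F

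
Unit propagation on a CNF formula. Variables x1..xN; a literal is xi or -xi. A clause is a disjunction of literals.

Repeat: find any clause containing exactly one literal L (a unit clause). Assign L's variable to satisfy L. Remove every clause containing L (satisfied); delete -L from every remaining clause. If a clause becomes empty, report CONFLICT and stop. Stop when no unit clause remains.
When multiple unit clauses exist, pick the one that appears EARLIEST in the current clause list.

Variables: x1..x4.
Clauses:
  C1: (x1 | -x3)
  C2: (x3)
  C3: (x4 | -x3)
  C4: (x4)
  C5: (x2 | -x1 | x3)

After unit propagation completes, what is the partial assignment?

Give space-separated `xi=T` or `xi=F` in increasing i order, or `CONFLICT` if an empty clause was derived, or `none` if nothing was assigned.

Answer: x1=T x3=T x4=T

Derivation:
unit clause [3] forces x3=T; simplify:
  drop -3 from [1, -3] -> [1]
  drop -3 from [4, -3] -> [4]
  satisfied 2 clause(s); 3 remain; assigned so far: [3]
unit clause [1] forces x1=T; simplify:
  satisfied 1 clause(s); 2 remain; assigned so far: [1, 3]
unit clause [4] forces x4=T; simplify:
  satisfied 2 clause(s); 0 remain; assigned so far: [1, 3, 4]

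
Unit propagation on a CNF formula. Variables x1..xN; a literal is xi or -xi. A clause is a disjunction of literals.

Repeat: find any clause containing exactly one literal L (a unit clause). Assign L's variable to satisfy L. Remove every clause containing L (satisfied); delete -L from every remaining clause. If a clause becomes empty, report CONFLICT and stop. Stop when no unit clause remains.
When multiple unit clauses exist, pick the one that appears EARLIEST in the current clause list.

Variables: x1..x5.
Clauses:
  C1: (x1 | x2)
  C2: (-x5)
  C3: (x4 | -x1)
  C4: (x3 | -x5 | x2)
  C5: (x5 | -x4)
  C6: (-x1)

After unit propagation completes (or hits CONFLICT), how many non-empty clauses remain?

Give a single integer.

unit clause [-5] forces x5=F; simplify:
  drop 5 from [5, -4] -> [-4]
  satisfied 2 clause(s); 4 remain; assigned so far: [5]
unit clause [-4] forces x4=F; simplify:
  drop 4 from [4, -1] -> [-1]
  satisfied 1 clause(s); 3 remain; assigned so far: [4, 5]
unit clause [-1] forces x1=F; simplify:
  drop 1 from [1, 2] -> [2]
  satisfied 2 clause(s); 1 remain; assigned so far: [1, 4, 5]
unit clause [2] forces x2=T; simplify:
  satisfied 1 clause(s); 0 remain; assigned so far: [1, 2, 4, 5]

Answer: 0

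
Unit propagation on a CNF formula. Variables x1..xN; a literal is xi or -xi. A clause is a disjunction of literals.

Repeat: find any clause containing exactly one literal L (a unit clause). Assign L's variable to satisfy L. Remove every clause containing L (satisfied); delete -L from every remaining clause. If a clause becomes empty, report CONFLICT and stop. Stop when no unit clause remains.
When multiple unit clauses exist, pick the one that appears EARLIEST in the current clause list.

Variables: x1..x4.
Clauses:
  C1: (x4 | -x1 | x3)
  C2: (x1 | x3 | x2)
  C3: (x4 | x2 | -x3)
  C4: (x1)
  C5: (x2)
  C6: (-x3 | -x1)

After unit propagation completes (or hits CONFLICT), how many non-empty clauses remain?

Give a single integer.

Answer: 0

Derivation:
unit clause [1] forces x1=T; simplify:
  drop -1 from [4, -1, 3] -> [4, 3]
  drop -1 from [-3, -1] -> [-3]
  satisfied 2 clause(s); 4 remain; assigned so far: [1]
unit clause [2] forces x2=T; simplify:
  satisfied 2 clause(s); 2 remain; assigned so far: [1, 2]
unit clause [-3] forces x3=F; simplify:
  drop 3 from [4, 3] -> [4]
  satisfied 1 clause(s); 1 remain; assigned so far: [1, 2, 3]
unit clause [4] forces x4=T; simplify:
  satisfied 1 clause(s); 0 remain; assigned so far: [1, 2, 3, 4]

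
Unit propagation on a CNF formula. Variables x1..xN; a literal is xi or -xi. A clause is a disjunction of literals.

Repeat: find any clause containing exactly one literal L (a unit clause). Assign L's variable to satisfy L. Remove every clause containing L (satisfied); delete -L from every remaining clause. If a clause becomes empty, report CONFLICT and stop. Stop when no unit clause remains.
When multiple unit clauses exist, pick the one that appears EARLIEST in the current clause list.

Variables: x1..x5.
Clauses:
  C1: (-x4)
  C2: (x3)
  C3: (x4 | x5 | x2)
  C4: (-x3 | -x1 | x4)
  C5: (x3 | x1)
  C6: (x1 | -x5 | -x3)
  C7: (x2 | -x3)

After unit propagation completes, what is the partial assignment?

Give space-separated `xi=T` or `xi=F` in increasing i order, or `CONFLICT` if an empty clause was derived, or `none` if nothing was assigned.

Answer: x1=F x2=T x3=T x4=F x5=F

Derivation:
unit clause [-4] forces x4=F; simplify:
  drop 4 from [4, 5, 2] -> [5, 2]
  drop 4 from [-3, -1, 4] -> [-3, -1]
  satisfied 1 clause(s); 6 remain; assigned so far: [4]
unit clause [3] forces x3=T; simplify:
  drop -3 from [-3, -1] -> [-1]
  drop -3 from [1, -5, -3] -> [1, -5]
  drop -3 from [2, -3] -> [2]
  satisfied 2 clause(s); 4 remain; assigned so far: [3, 4]
unit clause [-1] forces x1=F; simplify:
  drop 1 from [1, -5] -> [-5]
  satisfied 1 clause(s); 3 remain; assigned so far: [1, 3, 4]
unit clause [-5] forces x5=F; simplify:
  drop 5 from [5, 2] -> [2]
  satisfied 1 clause(s); 2 remain; assigned so far: [1, 3, 4, 5]
unit clause [2] forces x2=T; simplify:
  satisfied 2 clause(s); 0 remain; assigned so far: [1, 2, 3, 4, 5]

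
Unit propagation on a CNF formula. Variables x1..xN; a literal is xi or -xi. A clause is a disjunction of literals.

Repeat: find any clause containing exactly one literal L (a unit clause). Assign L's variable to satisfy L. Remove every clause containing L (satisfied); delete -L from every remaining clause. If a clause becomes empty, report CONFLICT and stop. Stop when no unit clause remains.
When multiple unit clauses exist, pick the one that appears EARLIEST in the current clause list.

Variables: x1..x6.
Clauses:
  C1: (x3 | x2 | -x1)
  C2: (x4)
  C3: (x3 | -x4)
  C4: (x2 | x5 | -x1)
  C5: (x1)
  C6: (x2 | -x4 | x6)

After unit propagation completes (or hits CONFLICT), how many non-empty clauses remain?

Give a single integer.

Answer: 2

Derivation:
unit clause [4] forces x4=T; simplify:
  drop -4 from [3, -4] -> [3]
  drop -4 from [2, -4, 6] -> [2, 6]
  satisfied 1 clause(s); 5 remain; assigned so far: [4]
unit clause [3] forces x3=T; simplify:
  satisfied 2 clause(s); 3 remain; assigned so far: [3, 4]
unit clause [1] forces x1=T; simplify:
  drop -1 from [2, 5, -1] -> [2, 5]
  satisfied 1 clause(s); 2 remain; assigned so far: [1, 3, 4]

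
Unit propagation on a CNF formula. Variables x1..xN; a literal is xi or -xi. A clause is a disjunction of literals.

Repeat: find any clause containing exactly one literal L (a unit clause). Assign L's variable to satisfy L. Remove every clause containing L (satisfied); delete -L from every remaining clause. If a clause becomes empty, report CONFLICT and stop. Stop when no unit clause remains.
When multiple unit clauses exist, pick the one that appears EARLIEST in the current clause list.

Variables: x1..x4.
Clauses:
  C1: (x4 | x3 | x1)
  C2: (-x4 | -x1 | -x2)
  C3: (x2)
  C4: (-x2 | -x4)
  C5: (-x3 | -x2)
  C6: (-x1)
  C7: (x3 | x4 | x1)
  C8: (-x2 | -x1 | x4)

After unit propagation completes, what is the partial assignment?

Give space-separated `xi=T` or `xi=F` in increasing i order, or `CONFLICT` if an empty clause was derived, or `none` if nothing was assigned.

Answer: CONFLICT

Derivation:
unit clause [2] forces x2=T; simplify:
  drop -2 from [-4, -1, -2] -> [-4, -1]
  drop -2 from [-2, -4] -> [-4]
  drop -2 from [-3, -2] -> [-3]
  drop -2 from [-2, -1, 4] -> [-1, 4]
  satisfied 1 clause(s); 7 remain; assigned so far: [2]
unit clause [-4] forces x4=F; simplify:
  drop 4 from [4, 3, 1] -> [3, 1]
  drop 4 from [3, 4, 1] -> [3, 1]
  drop 4 from [-1, 4] -> [-1]
  satisfied 2 clause(s); 5 remain; assigned so far: [2, 4]
unit clause [-3] forces x3=F; simplify:
  drop 3 from [3, 1] -> [1]
  drop 3 from [3, 1] -> [1]
  satisfied 1 clause(s); 4 remain; assigned so far: [2, 3, 4]
unit clause [1] forces x1=T; simplify:
  drop -1 from [-1] -> [] (empty!)
  drop -1 from [-1] -> [] (empty!)
  satisfied 2 clause(s); 2 remain; assigned so far: [1, 2, 3, 4]
CONFLICT (empty clause)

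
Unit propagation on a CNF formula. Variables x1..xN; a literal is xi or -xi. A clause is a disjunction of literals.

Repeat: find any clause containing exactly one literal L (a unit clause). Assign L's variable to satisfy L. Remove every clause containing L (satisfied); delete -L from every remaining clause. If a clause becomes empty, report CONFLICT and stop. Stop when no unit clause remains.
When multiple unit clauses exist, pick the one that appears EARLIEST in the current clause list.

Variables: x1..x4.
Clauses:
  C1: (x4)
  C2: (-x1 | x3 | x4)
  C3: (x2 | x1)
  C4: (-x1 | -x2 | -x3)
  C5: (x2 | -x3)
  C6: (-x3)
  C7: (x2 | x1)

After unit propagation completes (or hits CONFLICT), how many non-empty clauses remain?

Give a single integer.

Answer: 2

Derivation:
unit clause [4] forces x4=T; simplify:
  satisfied 2 clause(s); 5 remain; assigned so far: [4]
unit clause [-3] forces x3=F; simplify:
  satisfied 3 clause(s); 2 remain; assigned so far: [3, 4]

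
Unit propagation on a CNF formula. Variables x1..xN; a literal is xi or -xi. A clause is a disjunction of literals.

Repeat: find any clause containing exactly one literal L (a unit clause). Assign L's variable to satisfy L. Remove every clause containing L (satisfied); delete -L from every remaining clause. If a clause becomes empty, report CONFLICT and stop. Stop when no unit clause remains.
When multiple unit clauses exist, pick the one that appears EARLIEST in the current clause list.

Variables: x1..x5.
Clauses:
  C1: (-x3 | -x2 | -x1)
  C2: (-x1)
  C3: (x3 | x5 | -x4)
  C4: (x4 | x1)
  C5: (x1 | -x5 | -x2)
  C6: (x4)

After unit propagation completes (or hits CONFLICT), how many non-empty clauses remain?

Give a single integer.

unit clause [-1] forces x1=F; simplify:
  drop 1 from [4, 1] -> [4]
  drop 1 from [1, -5, -2] -> [-5, -2]
  satisfied 2 clause(s); 4 remain; assigned so far: [1]
unit clause [4] forces x4=T; simplify:
  drop -4 from [3, 5, -4] -> [3, 5]
  satisfied 2 clause(s); 2 remain; assigned so far: [1, 4]

Answer: 2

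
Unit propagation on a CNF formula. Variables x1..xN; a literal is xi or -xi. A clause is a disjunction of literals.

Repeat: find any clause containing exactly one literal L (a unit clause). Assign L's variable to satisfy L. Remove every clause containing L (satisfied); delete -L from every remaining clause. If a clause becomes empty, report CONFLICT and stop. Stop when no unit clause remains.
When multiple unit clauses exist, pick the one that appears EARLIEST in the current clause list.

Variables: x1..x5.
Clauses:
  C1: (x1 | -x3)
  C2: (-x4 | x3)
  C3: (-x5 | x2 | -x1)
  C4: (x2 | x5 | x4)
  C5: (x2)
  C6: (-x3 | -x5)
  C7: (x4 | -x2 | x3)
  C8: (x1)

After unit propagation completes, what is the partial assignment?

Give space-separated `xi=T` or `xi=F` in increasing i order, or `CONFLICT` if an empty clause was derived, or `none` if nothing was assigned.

Answer: x1=T x2=T

Derivation:
unit clause [2] forces x2=T; simplify:
  drop -2 from [4, -2, 3] -> [4, 3]
  satisfied 3 clause(s); 5 remain; assigned so far: [2]
unit clause [1] forces x1=T; simplify:
  satisfied 2 clause(s); 3 remain; assigned so far: [1, 2]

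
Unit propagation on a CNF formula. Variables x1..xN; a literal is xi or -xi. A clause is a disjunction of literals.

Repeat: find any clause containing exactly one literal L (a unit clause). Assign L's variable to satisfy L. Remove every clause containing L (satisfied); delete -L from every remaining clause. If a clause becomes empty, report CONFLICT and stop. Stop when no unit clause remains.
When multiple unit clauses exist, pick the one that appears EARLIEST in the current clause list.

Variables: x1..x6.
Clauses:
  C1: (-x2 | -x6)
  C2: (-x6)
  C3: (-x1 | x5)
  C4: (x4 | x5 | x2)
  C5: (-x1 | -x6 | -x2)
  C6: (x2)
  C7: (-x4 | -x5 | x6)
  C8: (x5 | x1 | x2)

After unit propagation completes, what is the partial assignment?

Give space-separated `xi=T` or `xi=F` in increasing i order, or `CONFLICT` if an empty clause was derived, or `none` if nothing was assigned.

unit clause [-6] forces x6=F; simplify:
  drop 6 from [-4, -5, 6] -> [-4, -5]
  satisfied 3 clause(s); 5 remain; assigned so far: [6]
unit clause [2] forces x2=T; simplify:
  satisfied 3 clause(s); 2 remain; assigned so far: [2, 6]

Answer: x2=T x6=F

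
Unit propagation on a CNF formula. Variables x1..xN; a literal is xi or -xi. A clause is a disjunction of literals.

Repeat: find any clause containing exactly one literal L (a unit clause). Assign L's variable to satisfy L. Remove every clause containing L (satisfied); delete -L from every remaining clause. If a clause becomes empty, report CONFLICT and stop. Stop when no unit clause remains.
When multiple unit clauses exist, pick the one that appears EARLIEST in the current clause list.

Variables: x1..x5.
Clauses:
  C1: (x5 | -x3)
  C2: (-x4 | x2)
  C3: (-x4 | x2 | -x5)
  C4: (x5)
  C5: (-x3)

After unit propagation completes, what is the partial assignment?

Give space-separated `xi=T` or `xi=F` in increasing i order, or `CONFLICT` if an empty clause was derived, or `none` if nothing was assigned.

unit clause [5] forces x5=T; simplify:
  drop -5 from [-4, 2, -5] -> [-4, 2]
  satisfied 2 clause(s); 3 remain; assigned so far: [5]
unit clause [-3] forces x3=F; simplify:
  satisfied 1 clause(s); 2 remain; assigned so far: [3, 5]

Answer: x3=F x5=T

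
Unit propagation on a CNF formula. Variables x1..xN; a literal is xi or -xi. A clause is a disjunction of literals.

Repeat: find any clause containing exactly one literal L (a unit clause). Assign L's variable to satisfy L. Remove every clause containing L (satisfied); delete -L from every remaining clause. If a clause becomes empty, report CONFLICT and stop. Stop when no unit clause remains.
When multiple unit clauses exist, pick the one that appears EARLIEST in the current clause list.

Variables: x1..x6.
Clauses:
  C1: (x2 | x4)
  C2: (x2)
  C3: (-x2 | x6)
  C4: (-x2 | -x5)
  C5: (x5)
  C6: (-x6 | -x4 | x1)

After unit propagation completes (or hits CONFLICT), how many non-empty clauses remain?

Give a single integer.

Answer: 1

Derivation:
unit clause [2] forces x2=T; simplify:
  drop -2 from [-2, 6] -> [6]
  drop -2 from [-2, -5] -> [-5]
  satisfied 2 clause(s); 4 remain; assigned so far: [2]
unit clause [6] forces x6=T; simplify:
  drop -6 from [-6, -4, 1] -> [-4, 1]
  satisfied 1 clause(s); 3 remain; assigned so far: [2, 6]
unit clause [-5] forces x5=F; simplify:
  drop 5 from [5] -> [] (empty!)
  satisfied 1 clause(s); 2 remain; assigned so far: [2, 5, 6]
CONFLICT (empty clause)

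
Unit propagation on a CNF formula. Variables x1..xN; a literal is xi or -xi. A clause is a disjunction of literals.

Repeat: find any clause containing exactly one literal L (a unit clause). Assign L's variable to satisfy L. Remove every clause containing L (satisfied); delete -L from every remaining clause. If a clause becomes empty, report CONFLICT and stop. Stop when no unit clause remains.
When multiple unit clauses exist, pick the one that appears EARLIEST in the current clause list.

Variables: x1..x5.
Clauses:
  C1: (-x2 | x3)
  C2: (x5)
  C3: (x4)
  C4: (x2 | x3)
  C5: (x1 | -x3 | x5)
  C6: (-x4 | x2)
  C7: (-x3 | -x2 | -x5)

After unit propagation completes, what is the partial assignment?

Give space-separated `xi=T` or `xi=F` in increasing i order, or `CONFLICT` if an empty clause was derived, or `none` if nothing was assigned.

unit clause [5] forces x5=T; simplify:
  drop -5 from [-3, -2, -5] -> [-3, -2]
  satisfied 2 clause(s); 5 remain; assigned so far: [5]
unit clause [4] forces x4=T; simplify:
  drop -4 from [-4, 2] -> [2]
  satisfied 1 clause(s); 4 remain; assigned so far: [4, 5]
unit clause [2] forces x2=T; simplify:
  drop -2 from [-2, 3] -> [3]
  drop -2 from [-3, -2] -> [-3]
  satisfied 2 clause(s); 2 remain; assigned so far: [2, 4, 5]
unit clause [3] forces x3=T; simplify:
  drop -3 from [-3] -> [] (empty!)
  satisfied 1 clause(s); 1 remain; assigned so far: [2, 3, 4, 5]
CONFLICT (empty clause)

Answer: CONFLICT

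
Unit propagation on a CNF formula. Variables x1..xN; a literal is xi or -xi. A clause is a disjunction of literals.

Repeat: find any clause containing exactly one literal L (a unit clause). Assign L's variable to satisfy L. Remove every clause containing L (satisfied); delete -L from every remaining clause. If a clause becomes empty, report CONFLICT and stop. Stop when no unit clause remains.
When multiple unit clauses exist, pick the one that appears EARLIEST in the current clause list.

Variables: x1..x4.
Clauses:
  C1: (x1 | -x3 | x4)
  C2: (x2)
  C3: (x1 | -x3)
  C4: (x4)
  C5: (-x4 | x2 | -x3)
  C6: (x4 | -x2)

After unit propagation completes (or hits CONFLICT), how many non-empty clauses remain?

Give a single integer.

Answer: 1

Derivation:
unit clause [2] forces x2=T; simplify:
  drop -2 from [4, -2] -> [4]
  satisfied 2 clause(s); 4 remain; assigned so far: [2]
unit clause [4] forces x4=T; simplify:
  satisfied 3 clause(s); 1 remain; assigned so far: [2, 4]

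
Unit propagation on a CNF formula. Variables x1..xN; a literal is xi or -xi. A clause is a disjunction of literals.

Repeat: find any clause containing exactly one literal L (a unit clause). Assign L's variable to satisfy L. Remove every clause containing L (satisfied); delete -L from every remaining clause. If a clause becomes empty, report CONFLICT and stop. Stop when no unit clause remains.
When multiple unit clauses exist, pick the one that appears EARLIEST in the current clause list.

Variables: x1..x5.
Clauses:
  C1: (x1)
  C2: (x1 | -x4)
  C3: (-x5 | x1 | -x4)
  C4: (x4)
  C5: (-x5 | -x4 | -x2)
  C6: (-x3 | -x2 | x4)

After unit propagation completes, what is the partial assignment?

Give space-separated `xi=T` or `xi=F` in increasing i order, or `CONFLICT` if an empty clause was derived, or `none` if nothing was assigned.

Answer: x1=T x4=T

Derivation:
unit clause [1] forces x1=T; simplify:
  satisfied 3 clause(s); 3 remain; assigned so far: [1]
unit clause [4] forces x4=T; simplify:
  drop -4 from [-5, -4, -2] -> [-5, -2]
  satisfied 2 clause(s); 1 remain; assigned so far: [1, 4]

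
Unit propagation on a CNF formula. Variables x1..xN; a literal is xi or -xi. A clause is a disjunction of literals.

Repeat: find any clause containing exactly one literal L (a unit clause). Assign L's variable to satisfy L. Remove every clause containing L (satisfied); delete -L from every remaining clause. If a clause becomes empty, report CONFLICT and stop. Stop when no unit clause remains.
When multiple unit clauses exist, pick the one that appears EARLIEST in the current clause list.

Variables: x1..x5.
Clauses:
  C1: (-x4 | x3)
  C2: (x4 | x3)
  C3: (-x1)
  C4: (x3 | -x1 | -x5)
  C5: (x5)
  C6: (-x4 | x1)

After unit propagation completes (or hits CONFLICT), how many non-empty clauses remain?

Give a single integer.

unit clause [-1] forces x1=F; simplify:
  drop 1 from [-4, 1] -> [-4]
  satisfied 2 clause(s); 4 remain; assigned so far: [1]
unit clause [5] forces x5=T; simplify:
  satisfied 1 clause(s); 3 remain; assigned so far: [1, 5]
unit clause [-4] forces x4=F; simplify:
  drop 4 from [4, 3] -> [3]
  satisfied 2 clause(s); 1 remain; assigned so far: [1, 4, 5]
unit clause [3] forces x3=T; simplify:
  satisfied 1 clause(s); 0 remain; assigned so far: [1, 3, 4, 5]

Answer: 0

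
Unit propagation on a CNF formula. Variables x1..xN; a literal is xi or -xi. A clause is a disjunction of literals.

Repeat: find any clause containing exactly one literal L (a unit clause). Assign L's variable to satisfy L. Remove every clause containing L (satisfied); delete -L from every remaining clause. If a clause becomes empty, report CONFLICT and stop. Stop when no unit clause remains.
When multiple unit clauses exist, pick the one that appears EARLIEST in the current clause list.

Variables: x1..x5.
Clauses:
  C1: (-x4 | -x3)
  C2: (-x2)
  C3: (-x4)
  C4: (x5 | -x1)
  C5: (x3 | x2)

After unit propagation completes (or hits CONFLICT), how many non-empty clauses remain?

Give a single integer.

Answer: 1

Derivation:
unit clause [-2] forces x2=F; simplify:
  drop 2 from [3, 2] -> [3]
  satisfied 1 clause(s); 4 remain; assigned so far: [2]
unit clause [-4] forces x4=F; simplify:
  satisfied 2 clause(s); 2 remain; assigned so far: [2, 4]
unit clause [3] forces x3=T; simplify:
  satisfied 1 clause(s); 1 remain; assigned so far: [2, 3, 4]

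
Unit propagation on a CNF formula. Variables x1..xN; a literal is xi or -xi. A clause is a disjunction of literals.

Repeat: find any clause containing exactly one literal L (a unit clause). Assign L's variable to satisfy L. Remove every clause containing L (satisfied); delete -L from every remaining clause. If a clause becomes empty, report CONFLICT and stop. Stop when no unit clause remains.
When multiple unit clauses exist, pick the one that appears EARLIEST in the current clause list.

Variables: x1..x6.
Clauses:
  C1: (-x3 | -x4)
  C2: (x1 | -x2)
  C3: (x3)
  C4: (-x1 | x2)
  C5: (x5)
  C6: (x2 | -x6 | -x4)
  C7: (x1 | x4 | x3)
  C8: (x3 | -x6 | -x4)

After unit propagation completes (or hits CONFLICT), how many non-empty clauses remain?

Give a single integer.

unit clause [3] forces x3=T; simplify:
  drop -3 from [-3, -4] -> [-4]
  satisfied 3 clause(s); 5 remain; assigned so far: [3]
unit clause [-4] forces x4=F; simplify:
  satisfied 2 clause(s); 3 remain; assigned so far: [3, 4]
unit clause [5] forces x5=T; simplify:
  satisfied 1 clause(s); 2 remain; assigned so far: [3, 4, 5]

Answer: 2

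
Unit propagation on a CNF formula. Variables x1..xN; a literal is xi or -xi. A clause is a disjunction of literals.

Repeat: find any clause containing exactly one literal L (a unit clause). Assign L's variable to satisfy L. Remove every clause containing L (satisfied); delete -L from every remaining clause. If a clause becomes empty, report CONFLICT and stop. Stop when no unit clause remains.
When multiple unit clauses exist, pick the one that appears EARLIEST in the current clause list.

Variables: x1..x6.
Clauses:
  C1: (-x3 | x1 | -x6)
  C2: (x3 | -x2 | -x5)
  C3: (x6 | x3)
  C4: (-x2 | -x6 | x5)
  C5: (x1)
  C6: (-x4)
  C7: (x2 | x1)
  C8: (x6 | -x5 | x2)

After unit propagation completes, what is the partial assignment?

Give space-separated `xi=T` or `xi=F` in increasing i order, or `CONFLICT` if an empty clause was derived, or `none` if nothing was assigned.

unit clause [1] forces x1=T; simplify:
  satisfied 3 clause(s); 5 remain; assigned so far: [1]
unit clause [-4] forces x4=F; simplify:
  satisfied 1 clause(s); 4 remain; assigned so far: [1, 4]

Answer: x1=T x4=F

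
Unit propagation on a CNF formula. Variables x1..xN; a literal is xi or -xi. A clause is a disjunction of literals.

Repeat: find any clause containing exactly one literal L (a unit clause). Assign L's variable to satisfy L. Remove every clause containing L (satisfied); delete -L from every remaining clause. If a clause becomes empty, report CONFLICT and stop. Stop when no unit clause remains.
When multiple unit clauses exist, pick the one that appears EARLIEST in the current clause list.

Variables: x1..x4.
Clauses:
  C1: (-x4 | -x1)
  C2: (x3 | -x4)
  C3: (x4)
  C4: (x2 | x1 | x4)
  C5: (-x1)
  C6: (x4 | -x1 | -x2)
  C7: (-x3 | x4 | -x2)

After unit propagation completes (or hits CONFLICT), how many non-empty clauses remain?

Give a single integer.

Answer: 0

Derivation:
unit clause [4] forces x4=T; simplify:
  drop -4 from [-4, -1] -> [-1]
  drop -4 from [3, -4] -> [3]
  satisfied 4 clause(s); 3 remain; assigned so far: [4]
unit clause [-1] forces x1=F; simplify:
  satisfied 2 clause(s); 1 remain; assigned so far: [1, 4]
unit clause [3] forces x3=T; simplify:
  satisfied 1 clause(s); 0 remain; assigned so far: [1, 3, 4]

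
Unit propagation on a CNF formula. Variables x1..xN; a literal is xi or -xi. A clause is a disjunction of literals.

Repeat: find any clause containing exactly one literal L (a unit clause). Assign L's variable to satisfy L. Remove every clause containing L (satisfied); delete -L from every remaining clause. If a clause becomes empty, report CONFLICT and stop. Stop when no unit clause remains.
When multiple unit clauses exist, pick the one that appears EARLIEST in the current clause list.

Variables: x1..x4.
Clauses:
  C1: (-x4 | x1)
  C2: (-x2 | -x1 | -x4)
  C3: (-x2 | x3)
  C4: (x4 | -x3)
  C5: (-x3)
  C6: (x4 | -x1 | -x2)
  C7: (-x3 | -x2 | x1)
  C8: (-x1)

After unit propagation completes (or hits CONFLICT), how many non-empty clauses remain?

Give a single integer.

unit clause [-3] forces x3=F; simplify:
  drop 3 from [-2, 3] -> [-2]
  satisfied 3 clause(s); 5 remain; assigned so far: [3]
unit clause [-2] forces x2=F; simplify:
  satisfied 3 clause(s); 2 remain; assigned so far: [2, 3]
unit clause [-1] forces x1=F; simplify:
  drop 1 from [-4, 1] -> [-4]
  satisfied 1 clause(s); 1 remain; assigned so far: [1, 2, 3]
unit clause [-4] forces x4=F; simplify:
  satisfied 1 clause(s); 0 remain; assigned so far: [1, 2, 3, 4]

Answer: 0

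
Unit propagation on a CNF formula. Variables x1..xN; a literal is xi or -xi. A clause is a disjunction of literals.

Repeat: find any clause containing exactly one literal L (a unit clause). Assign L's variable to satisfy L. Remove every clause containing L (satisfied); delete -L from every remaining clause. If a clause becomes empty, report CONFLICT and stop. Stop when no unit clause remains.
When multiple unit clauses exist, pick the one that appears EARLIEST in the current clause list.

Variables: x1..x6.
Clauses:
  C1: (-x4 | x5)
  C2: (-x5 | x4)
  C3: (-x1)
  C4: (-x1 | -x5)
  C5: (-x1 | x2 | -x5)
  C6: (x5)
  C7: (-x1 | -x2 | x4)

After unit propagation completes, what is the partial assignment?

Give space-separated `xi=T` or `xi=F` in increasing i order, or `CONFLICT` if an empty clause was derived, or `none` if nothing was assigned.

Answer: x1=F x4=T x5=T

Derivation:
unit clause [-1] forces x1=F; simplify:
  satisfied 4 clause(s); 3 remain; assigned so far: [1]
unit clause [5] forces x5=T; simplify:
  drop -5 from [-5, 4] -> [4]
  satisfied 2 clause(s); 1 remain; assigned so far: [1, 5]
unit clause [4] forces x4=T; simplify:
  satisfied 1 clause(s); 0 remain; assigned so far: [1, 4, 5]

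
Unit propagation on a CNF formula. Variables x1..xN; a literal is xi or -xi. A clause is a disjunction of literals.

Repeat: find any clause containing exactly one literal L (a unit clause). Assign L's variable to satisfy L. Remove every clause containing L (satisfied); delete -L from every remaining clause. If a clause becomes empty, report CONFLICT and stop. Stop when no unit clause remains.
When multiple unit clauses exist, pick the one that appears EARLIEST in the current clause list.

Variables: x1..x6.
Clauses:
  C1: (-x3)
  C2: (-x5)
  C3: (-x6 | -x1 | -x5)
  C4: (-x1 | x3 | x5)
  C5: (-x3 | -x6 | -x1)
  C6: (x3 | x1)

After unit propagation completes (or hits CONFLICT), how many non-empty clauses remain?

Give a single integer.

Answer: 0

Derivation:
unit clause [-3] forces x3=F; simplify:
  drop 3 from [-1, 3, 5] -> [-1, 5]
  drop 3 from [3, 1] -> [1]
  satisfied 2 clause(s); 4 remain; assigned so far: [3]
unit clause [-5] forces x5=F; simplify:
  drop 5 from [-1, 5] -> [-1]
  satisfied 2 clause(s); 2 remain; assigned so far: [3, 5]
unit clause [-1] forces x1=F; simplify:
  drop 1 from [1] -> [] (empty!)
  satisfied 1 clause(s); 1 remain; assigned so far: [1, 3, 5]
CONFLICT (empty clause)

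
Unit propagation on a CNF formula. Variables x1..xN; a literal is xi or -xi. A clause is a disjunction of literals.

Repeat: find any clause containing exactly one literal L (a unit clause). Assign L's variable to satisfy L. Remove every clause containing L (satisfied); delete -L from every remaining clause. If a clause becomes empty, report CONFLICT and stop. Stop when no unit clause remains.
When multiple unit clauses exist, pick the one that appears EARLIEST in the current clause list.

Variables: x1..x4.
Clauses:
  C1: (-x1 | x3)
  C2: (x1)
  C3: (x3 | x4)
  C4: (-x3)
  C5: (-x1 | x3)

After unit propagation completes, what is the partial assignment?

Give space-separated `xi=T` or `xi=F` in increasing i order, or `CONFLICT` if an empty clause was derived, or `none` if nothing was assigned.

Answer: CONFLICT

Derivation:
unit clause [1] forces x1=T; simplify:
  drop -1 from [-1, 3] -> [3]
  drop -1 from [-1, 3] -> [3]
  satisfied 1 clause(s); 4 remain; assigned so far: [1]
unit clause [3] forces x3=T; simplify:
  drop -3 from [-3] -> [] (empty!)
  satisfied 3 clause(s); 1 remain; assigned so far: [1, 3]
CONFLICT (empty clause)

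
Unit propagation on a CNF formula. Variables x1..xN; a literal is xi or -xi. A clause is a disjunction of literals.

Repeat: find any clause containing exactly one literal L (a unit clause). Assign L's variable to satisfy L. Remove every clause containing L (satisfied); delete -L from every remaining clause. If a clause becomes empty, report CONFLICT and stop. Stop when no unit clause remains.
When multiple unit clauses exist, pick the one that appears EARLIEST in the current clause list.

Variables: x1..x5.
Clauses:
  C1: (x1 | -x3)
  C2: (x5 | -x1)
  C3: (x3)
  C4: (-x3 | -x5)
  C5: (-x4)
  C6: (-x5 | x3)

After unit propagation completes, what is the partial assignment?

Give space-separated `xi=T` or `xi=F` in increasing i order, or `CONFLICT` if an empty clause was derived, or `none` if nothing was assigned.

Answer: CONFLICT

Derivation:
unit clause [3] forces x3=T; simplify:
  drop -3 from [1, -3] -> [1]
  drop -3 from [-3, -5] -> [-5]
  satisfied 2 clause(s); 4 remain; assigned so far: [3]
unit clause [1] forces x1=T; simplify:
  drop -1 from [5, -1] -> [5]
  satisfied 1 clause(s); 3 remain; assigned so far: [1, 3]
unit clause [5] forces x5=T; simplify:
  drop -5 from [-5] -> [] (empty!)
  satisfied 1 clause(s); 2 remain; assigned so far: [1, 3, 5]
CONFLICT (empty clause)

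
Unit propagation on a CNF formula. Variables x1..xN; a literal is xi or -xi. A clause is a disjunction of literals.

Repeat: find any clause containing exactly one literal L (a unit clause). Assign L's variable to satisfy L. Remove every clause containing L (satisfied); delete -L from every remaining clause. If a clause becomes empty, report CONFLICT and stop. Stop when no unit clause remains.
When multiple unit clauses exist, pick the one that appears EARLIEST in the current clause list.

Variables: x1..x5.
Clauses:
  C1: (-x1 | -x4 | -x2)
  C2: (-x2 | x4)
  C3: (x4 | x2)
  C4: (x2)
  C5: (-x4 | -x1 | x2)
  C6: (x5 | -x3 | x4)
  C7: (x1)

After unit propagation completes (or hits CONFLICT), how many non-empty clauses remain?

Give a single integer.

unit clause [2] forces x2=T; simplify:
  drop -2 from [-1, -4, -2] -> [-1, -4]
  drop -2 from [-2, 4] -> [4]
  satisfied 3 clause(s); 4 remain; assigned so far: [2]
unit clause [4] forces x4=T; simplify:
  drop -4 from [-1, -4] -> [-1]
  satisfied 2 clause(s); 2 remain; assigned so far: [2, 4]
unit clause [-1] forces x1=F; simplify:
  drop 1 from [1] -> [] (empty!)
  satisfied 1 clause(s); 1 remain; assigned so far: [1, 2, 4]
CONFLICT (empty clause)

Answer: 0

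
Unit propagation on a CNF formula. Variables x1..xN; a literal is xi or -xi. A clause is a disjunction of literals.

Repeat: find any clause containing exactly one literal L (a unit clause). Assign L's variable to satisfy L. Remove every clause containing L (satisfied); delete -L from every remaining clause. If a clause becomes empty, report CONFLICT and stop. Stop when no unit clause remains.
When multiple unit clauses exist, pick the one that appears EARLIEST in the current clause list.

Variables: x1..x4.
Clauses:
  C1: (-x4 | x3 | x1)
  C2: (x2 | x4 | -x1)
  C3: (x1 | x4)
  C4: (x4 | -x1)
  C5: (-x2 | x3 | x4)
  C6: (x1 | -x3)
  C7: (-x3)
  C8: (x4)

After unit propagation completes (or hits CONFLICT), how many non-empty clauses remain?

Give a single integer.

unit clause [-3] forces x3=F; simplify:
  drop 3 from [-4, 3, 1] -> [-4, 1]
  drop 3 from [-2, 3, 4] -> [-2, 4]
  satisfied 2 clause(s); 6 remain; assigned so far: [3]
unit clause [4] forces x4=T; simplify:
  drop -4 from [-4, 1] -> [1]
  satisfied 5 clause(s); 1 remain; assigned so far: [3, 4]
unit clause [1] forces x1=T; simplify:
  satisfied 1 clause(s); 0 remain; assigned so far: [1, 3, 4]

Answer: 0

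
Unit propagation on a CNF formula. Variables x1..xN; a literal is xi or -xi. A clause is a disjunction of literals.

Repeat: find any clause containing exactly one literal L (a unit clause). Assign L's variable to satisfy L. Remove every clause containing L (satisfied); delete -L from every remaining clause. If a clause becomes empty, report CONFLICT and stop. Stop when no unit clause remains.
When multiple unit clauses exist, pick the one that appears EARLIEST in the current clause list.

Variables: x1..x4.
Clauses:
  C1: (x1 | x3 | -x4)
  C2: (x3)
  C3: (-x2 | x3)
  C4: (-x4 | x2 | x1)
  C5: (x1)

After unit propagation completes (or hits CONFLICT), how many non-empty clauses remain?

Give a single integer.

unit clause [3] forces x3=T; simplify:
  satisfied 3 clause(s); 2 remain; assigned so far: [3]
unit clause [1] forces x1=T; simplify:
  satisfied 2 clause(s); 0 remain; assigned so far: [1, 3]

Answer: 0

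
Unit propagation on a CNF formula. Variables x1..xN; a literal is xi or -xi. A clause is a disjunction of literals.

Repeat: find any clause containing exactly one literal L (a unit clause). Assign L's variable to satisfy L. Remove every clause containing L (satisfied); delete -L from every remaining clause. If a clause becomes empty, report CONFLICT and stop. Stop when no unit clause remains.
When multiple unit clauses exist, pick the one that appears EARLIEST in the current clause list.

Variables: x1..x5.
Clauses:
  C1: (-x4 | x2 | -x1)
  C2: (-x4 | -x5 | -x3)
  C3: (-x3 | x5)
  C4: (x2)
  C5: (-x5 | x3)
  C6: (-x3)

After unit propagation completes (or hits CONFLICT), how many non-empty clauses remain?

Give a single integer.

unit clause [2] forces x2=T; simplify:
  satisfied 2 clause(s); 4 remain; assigned so far: [2]
unit clause [-3] forces x3=F; simplify:
  drop 3 from [-5, 3] -> [-5]
  satisfied 3 clause(s); 1 remain; assigned so far: [2, 3]
unit clause [-5] forces x5=F; simplify:
  satisfied 1 clause(s); 0 remain; assigned so far: [2, 3, 5]

Answer: 0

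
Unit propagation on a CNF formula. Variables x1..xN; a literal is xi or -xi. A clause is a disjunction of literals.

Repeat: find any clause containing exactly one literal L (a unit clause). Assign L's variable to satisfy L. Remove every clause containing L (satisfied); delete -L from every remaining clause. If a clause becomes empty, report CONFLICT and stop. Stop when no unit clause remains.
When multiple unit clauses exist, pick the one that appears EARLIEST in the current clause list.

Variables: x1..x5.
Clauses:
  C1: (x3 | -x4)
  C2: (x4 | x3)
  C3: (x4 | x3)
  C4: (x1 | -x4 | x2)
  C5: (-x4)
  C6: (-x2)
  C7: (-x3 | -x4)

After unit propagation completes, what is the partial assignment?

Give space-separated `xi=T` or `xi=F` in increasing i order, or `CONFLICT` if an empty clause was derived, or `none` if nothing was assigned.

Answer: x2=F x3=T x4=F

Derivation:
unit clause [-4] forces x4=F; simplify:
  drop 4 from [4, 3] -> [3]
  drop 4 from [4, 3] -> [3]
  satisfied 4 clause(s); 3 remain; assigned so far: [4]
unit clause [3] forces x3=T; simplify:
  satisfied 2 clause(s); 1 remain; assigned so far: [3, 4]
unit clause [-2] forces x2=F; simplify:
  satisfied 1 clause(s); 0 remain; assigned so far: [2, 3, 4]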